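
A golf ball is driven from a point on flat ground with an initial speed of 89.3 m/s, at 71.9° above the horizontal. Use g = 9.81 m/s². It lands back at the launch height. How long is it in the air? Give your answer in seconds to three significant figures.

17.3 s

Resolve: vₓ = 89.30 cos 71.9° = 27.74 m/s and v_y0 = 89.30 sin 71.9° = 84.88 m/s.
It returns to y = 0 when t = 2 v_y0 / g = 2(84.88)/9.81 = 17.31 s.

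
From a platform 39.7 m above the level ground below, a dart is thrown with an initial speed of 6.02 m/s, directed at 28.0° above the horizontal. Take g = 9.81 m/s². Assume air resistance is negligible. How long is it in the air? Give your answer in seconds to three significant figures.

Resolve: vₓ = 6.020 cos 28.0° = 5.315 m/s and v_y0 = 6.020 sin 28.0° = 2.826 m/s.
Vertical motion (up positive, ground at y = 0): 4.905 t² − (2.826) t − 39.7 = 0, so t = (2.826 + √(2.826² + 2·9.81·39.7)) / 9.81 = (2.826 + 28.05) / 9.81 = 3.148 s.

3.15 s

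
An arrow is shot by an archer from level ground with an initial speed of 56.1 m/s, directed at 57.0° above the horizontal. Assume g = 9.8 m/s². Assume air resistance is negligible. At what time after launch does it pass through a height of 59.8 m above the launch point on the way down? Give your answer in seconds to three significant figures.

8.09 s

Resolve: vₓ = 56.10 cos 57.0° = 30.55 m/s and v_y0 = 56.10 sin 57.0° = 47.05 m/s.
Require v_y0 t − ½ g t² = 59.8, i.e. 4.900 t² − 47.05 t + 59.8 = 0.
t = [47.05 ± √(47.05² − 2·9.80·59.8)] / 9.80 = (47.05 ± 32.27) / 9.80, so t = 1.508 s or t = 8.094 s.
The descending-branch root is 8.094 s.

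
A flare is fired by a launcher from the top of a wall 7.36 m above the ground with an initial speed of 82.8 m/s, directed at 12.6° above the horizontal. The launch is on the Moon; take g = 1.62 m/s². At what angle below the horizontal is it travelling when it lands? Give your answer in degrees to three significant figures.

13.0°

Components: vₓ = 82.80 cos 12.6° = 80.81 m/s, v_y0 = 82.80 sin 12.6° = 18.06 m/s.
The projectile lands when y = 7.36 + (18.06) t − ½·1.62·t² = 0. Positive root: t = (18.06 + √(18.06² + 2·1.62·7.36)) / 1.62 = (18.06 + 18.71) / 1.62 = 22.70 s.
At impact: v_y = v_y0 − g t = −18.71 m/s; vₓ = 80.81 m/s.
Angle below horizontal: arctan(|v_y|/vₓ) = arctan(18.71/80.81) = 13.04°.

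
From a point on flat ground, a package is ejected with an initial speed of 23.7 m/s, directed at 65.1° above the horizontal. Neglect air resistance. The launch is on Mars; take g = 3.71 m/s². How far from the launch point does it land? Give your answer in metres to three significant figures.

Resolve: vₓ = 23.70 cos 65.1° = 9.979 m/s and v_y0 = 23.70 sin 65.1° = 21.50 m/s.
Time aloft: T = 2 v_y0 / g = 2 × 21.50 / 3.71 = 11.59 s.
Range: R = vₓ T = 9.979 × 11.59 = 115.6 m.

116 m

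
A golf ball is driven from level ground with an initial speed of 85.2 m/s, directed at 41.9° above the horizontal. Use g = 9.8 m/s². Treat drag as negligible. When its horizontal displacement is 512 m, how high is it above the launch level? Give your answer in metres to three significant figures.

Horizontal component vₓ = 85.20 cos 41.9° = 63.42 m/s; vertical v_y0 = 85.20 sin 41.9° = 56.90 m/s.
Time to reach x = 512 m: t = x/vₓ = 512/63.42 = 8.074 s.
Height: y = v_y0 t − ½ g t² = 56.90 × 8.074 − 4.900 × 8.074² = 459.4 − 319.4 = 140.0 m.

140 m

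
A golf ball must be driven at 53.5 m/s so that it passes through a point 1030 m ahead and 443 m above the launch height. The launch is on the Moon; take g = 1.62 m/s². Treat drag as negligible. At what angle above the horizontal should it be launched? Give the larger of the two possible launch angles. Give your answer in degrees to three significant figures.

Trajectory: y = x tanθ − g x² (1 + tan²θ)/(2v₀²). With x = 1030, y = 443, v₀ = 53.5, g = 1.62:
300.2 tan²θ − 1030 tanθ + (743.2) = 0.
tanθ = [1030 ± √(1030² − 4 × 300.2 × (743.2))] / (2 × 300.2) = (1030 ± 410.3) / 600.5, giving tanθ = 1.032 or 2.399.
θ = 45.90° or 67.37°; the larger is 67.37°.

67.4°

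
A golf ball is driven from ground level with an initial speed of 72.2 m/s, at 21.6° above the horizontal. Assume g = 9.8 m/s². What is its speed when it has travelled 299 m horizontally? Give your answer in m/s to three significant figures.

69.3 m/s

Horizontal component vₓ = 72.20 cos 21.6° = 67.13 m/s; vertical v_y0 = 72.20 sin 21.6° = 26.58 m/s.
x = vₓ t ⇒ t = 299/67.13 = 4.454 s.
Vertical velocity there: v_y = v_y0 − g t = 26.58 − 9.80 × 4.454 = −17.07 m/s.
Speed: √(vₓ² + v_y²) = √(67.13² + 17.07²) = 69.27 m/s.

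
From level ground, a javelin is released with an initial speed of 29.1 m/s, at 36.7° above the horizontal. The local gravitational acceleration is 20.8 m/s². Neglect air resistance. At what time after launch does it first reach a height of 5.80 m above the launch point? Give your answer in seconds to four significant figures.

vₓ = 29.10 cos 36.7° = 23.33 m/s; v_y0 = 29.10 sin 36.7° = 17.39 m/s.
Set y = v_y0 t − ½ g t² = 5.80: 10.40 t² − 17.39 t + 5.80 = 0.
t = [17.39 ± √(17.39² − 2·20.8·5.80)] / 20.8 = (17.39 ± 7.821) / 20.8, so t = 0.4601 s or t = 1.212 s.
The first (ascending) time is 0.4601 s.

0.4601 s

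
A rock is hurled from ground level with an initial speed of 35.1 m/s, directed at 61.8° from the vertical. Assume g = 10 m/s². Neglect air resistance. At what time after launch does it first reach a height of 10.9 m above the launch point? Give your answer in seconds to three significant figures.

Components: vₓ = 35.10 sin 61.8° = 30.93 m/s, v_y0 = 35.10 cos 61.8° = 16.59 m/s.
Set y = v_y0 t − ½ g t² = 10.9: 5.000 t² − 16.59 t + 10.9 = 0.
Quadratic formula: t = (16.59 ± √57.113) / 10.0 = (16.59 ± 7.557) / 10.0 → t = 0.9029 s or 2.414 s.
The first (ascending) time is 0.9029 s.

0.903 s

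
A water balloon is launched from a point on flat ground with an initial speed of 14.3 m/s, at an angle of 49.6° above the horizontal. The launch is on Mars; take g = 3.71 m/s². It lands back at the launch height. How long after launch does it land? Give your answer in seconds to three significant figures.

5.87 s

Horizontal component vₓ = 14.30 cos 49.6° = 9.268 m/s; vertical v_y0 = 14.30 sin 49.6° = 10.89 m/s.
It returns to y = 0 when t = 2 v_y0 / g = 2(10.89)/3.71 = 5.871 s.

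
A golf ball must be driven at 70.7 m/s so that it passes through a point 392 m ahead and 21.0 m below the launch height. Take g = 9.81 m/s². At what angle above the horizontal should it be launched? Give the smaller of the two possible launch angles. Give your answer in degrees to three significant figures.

Trajectory: y = x tanθ − g x² (1 + tan²θ)/(2v₀²). With x = 392, y = −21.0, v₀ = 70.7, g = 9.81:
150.8 tan²θ − 392 tanθ + (129.8) = 0.
tanθ = [392 ± √(392² − 4 × 150.8 × (129.8))] / (2 × 150.8) = (392 ± 274.6) / 301.6, giving tanθ = 0.3894 or 2.210.
θ = 21.28° or 65.66°; the smaller is 21.28°.

21.3°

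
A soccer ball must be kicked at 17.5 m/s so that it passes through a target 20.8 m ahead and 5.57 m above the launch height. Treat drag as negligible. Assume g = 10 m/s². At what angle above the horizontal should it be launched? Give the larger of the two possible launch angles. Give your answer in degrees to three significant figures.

64.4°

Trajectory: y = x tanθ − g x² (1 + tan²θ)/(2v₀²). With x = 20.8, y = 5.57, v₀ = 17.5, g = 10.0:
7.064 tan²θ − 20.8 tanθ + (12.63) = 0.
tanθ = [20.8 ± √(20.8² − 4 × 7.064 × (12.63))] / (2 × 7.064) = (20.8 ± 8.700) / 14.13, giving tanθ = 0.8565 or 2.088.
θ = 40.58° or 64.41°; the larger is 64.41°.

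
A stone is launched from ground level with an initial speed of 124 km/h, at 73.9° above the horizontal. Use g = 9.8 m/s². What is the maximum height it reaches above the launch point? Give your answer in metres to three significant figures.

55.9 m

Convert: 124 km/h = 124/3.6 = 34.44 m/s.
Resolve: vₓ = 34.44 cos 73.9° = 9.552 m/s and v_y0 = 34.44 sin 73.9° = 33.09 m/s.
Peak height H = v_y0² / (2g) = 1095.2 / 19.60 = 55.88 m.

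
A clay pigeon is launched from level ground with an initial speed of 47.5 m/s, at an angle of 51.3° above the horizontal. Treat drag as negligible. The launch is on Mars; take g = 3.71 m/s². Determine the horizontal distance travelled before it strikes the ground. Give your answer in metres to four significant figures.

593.5 m

Components: vₓ = 47.50 cos 51.3° = 29.70 m/s, v_y0 = 47.50 sin 51.3° = 37.07 m/s.
Time aloft: T = 2 v_y0 / g = 2 × 37.07 / 3.71 = 19.98 s.
Range: R = vₓ T = 29.70 × 19.98 = 593.5 m.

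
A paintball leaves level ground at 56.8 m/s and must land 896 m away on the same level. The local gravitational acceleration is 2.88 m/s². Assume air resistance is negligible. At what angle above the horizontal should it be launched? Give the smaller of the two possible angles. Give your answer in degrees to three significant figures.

26.6°

Level-ground range R = v₀² sin(2θ)/g ⇒ sin(2θ) = gR/v₀² = 2.88 × 896 / 56.8² = 0.7998.
2θ = 53.11° or 180° − 53.11° = 126.9°, so θ = 26.56° or 63.44°.
The smaller angle is 26.56°.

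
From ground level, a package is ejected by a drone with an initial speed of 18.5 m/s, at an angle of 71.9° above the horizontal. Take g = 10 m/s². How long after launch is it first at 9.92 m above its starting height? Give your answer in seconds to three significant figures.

Horizontal component vₓ = 18.50 cos 71.9° = 5.748 m/s; vertical v_y0 = 18.50 sin 71.9° = 17.58 m/s.
Require v_y0 t − ½ g t² = 9.92, i.e. 5.000 t² − 17.58 t + 9.92 = 0.
t = [17.58 ± √(17.58² − 2·10.0·9.92)] / 10.0 = (17.58 ± 10.53) / 10.0, so t = 0.7058 s or t = 2.811 s.
The first (ascending) time is 0.7058 s.

0.706 s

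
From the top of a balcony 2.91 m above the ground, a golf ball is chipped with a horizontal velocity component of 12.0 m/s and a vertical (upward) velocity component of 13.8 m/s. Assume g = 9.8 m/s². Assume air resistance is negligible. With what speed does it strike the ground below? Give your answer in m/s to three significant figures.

19.8 m/s

Vertical motion (up positive, ground at y = 0): 4.900 t² − (13.80) t − 2.91 = 0, so t = (13.80 + √(13.80² + 2·9.80·2.91)) / 9.80 = (13.80 + 15.73) / 9.80 = 3.013 s.
Vertical velocity at impact: v_y = v_y0 − g t = 13.80 − 9.80 × 3.013 = −15.73 m/s.
Speed: |v| = √(vₓ² + v_y²) = √(12.00² + 15.73²) = 19.79 m/s.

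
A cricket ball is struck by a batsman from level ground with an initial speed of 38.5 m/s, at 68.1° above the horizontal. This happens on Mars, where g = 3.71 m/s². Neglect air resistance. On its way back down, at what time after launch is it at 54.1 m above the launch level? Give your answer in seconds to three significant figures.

Components: vₓ = 38.50 cos 68.1° = 14.36 m/s, v_y0 = 38.50 sin 68.1° = 35.72 m/s.
Height y(t) = 35.72 t − 1.855 t² = 54.1 gives 1.855 t² − 35.72 t + 54.1 = 0.
t = [35.72 ± √(35.72² − 2·3.71·54.1)] / 3.71 = (35.72 ± 29.57) / 3.71, so t = 1.657 s or t = 17.60 s.
The descending-branch root is 17.60 s.

17.6 s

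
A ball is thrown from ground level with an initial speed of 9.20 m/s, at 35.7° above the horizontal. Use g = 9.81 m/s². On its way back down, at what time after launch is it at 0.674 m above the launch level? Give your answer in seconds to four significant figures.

0.9498 s

vₓ = 9.200 cos 35.7° = 7.471 m/s; v_y0 = 9.200 sin 35.7° = 5.369 m/s.
Set y = v_y0 t − ½ g t² = 0.674: 4.905 t² − 5.369 t + 0.674 = 0.
t = [5.369 ± √(5.369² − 2·9.81·0.674)] / 9.81 = (5.369 ± 3.949) / 9.81, so t = 0.1447 s or t = 0.9498 s.
The descending-branch root is 0.9498 s.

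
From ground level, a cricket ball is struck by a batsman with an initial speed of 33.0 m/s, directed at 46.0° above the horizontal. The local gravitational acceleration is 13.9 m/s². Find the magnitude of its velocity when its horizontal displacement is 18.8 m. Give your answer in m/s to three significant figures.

26.0 m/s

Components: vₓ = 33.00 cos 46.0° = 22.92 m/s, v_y0 = 33.00 sin 46.0° = 23.74 m/s.
x = vₓ t ⇒ t = 18.8/22.92 = 0.8201 s.
Vertical velocity there: v_y = v_y0 − g t = 23.74 − 13.9 × 0.8201 = 12.34 m/s.
Speed: √(vₓ² + v_y²) = √(22.92² + 12.34²) = 26.03 m/s.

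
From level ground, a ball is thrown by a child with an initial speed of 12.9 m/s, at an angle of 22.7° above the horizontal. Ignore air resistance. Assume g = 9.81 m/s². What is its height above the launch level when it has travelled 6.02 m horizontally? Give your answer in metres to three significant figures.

1.26 m

vₓ = 12.90 cos 22.7° = 11.90 m/s; v_y0 = 12.90 sin 22.7° = 4.978 m/s.
x = vₓ t ⇒ t = 6.02/11.90 = 0.5059 s.
Height: y = v_y0 t − ½ g t² = 4.978 × 0.5059 − 4.905 × 0.5059² = 2.518 − 1.255 = 1.263 m.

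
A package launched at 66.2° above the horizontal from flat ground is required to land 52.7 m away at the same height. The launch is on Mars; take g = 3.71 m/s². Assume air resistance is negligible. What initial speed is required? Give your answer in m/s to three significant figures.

From R = (v₀² / g) sin 2θ: v₀ = √(gR / sin 2θ).
v₀ = √(3.71 × 52.7 / sin 132.4°) = √(195.5 / 0.7385) = √264.76 = 16.27 m/s.

16.3 m/s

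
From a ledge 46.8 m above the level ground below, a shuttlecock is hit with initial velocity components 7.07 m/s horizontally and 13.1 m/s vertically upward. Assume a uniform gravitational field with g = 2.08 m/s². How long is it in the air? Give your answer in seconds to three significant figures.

Vertical motion (up positive, ground at y = 0): 1.040 t² − (13.10) t − 46.8 = 0, so t = (13.10 + √(13.10² + 2·2.08·46.8)) / 2.08 = (13.10 + 19.14) / 2.08 = 15.50 s.

15.5 s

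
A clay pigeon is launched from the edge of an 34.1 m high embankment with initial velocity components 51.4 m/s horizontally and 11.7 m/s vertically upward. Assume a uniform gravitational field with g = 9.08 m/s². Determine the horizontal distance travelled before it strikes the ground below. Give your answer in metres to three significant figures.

222 m

The projectile lands when y = 34.1 + (11.70) t − ½·9.08·t² = 0. Positive root: t = (11.70 + √(11.70² + 2·9.08·34.1)) / 9.08 = (11.70 + 27.50) / 9.08 = 4.317 s.
Horizontal distance: R = vₓ t = 51.40 × 4.317 = 221.9 m.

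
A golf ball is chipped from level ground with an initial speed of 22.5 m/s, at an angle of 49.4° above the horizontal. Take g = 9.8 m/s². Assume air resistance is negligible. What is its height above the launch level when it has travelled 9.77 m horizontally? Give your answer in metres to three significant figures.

Components: vₓ = 22.50 cos 49.4° = 14.64 m/s, v_y0 = 22.50 sin 49.4° = 17.08 m/s.
x = vₓ t ⇒ t = 9.77/14.64 = 0.6672 s.
Height: y = v_y0 t − ½ g t² = 17.08 × 0.6672 − 4.900 × 0.6672² = 11.40 − 2.182 = 9.217 m.

9.22 m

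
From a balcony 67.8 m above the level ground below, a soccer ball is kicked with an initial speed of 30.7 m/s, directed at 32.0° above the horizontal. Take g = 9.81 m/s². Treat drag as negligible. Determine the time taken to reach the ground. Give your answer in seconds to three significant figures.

5.73 s

vₓ = 30.70 cos 32.0° = 26.04 m/s; v_y0 = 30.70 sin 32.0° = 16.27 m/s.
Vertical motion (up positive, ground at y = 0): 4.905 t² − (16.27) t − 67.8 = 0, so t = (16.27 + √(16.27² + 2·9.81·67.8)) / 9.81 = (16.27 + 39.94) / 9.81 = 5.729 s.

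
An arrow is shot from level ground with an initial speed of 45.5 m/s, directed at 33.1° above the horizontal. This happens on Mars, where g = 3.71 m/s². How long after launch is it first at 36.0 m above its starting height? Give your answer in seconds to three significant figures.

Horizontal component vₓ = 45.50 cos 33.1° = 38.12 m/s; vertical v_y0 = 45.50 sin 33.1° = 24.85 m/s.
Height y(t) = 24.85 t − 1.855 t² = 36.0 gives 1.855 t² − 24.85 t + 36.0 = 0.
Quadratic formula: t = (24.85 ± √350.29) / 3.71 = (24.85 ± 18.72) / 3.71 → t = 1.653 s or 11.74 s.
The first (ascending) time is 1.653 s.

1.65 s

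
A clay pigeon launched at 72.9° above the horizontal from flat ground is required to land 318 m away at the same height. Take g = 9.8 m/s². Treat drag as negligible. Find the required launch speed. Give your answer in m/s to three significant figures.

On level ground R = v₀² sin 2θ / g ⇒ v₀ = √(gR / sin 2θ).
v₀ = √(9.80 × 318 / sin 145.8°) = √(3116 / 0.5621) = √5544.4 = 74.46 m/s.

74.5 m/s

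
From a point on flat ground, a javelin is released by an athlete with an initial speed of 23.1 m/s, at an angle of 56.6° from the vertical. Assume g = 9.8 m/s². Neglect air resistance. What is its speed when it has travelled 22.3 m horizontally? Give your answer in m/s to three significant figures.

19.3 m/s

Components: vₓ = 23.10 sin 56.6° = 19.28 m/s, v_y0 = 23.10 cos 56.6° = 12.72 m/s.
Time to reach x = 22.3 m: t = x/vₓ = 22.3/19.28 = 1.156 s.
Vertical velocity there: v_y = v_y0 − g t = 12.72 − 9.80 × 1.156 = 1.384 m/s.
Speed: √(vₓ² + v_y²) = √(19.28² + 1.384²) = 19.33 m/s.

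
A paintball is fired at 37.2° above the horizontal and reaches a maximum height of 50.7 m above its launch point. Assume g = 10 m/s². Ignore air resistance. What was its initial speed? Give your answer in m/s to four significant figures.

At the peak v_y = 0, so v_y0 = √(2gH) = √(2 × 10.0 × 50.7) = 31.84 m/s.
v_y0 = v₀ sin θ ⇒ v₀ = 31.84 / sin 37.2° = 52.67 m/s.

52.67 m/s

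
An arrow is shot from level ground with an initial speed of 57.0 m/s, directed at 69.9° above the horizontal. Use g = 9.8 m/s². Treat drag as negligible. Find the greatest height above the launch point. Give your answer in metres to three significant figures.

Components: vₓ = 57.00 cos 69.9° = 19.59 m/s, v_y0 = 57.00 sin 69.9° = 53.53 m/s.
At the apex v_y = 0, so H = v_y0²/(2g) = 53.53²/19.60 = 146.2 m.

146 m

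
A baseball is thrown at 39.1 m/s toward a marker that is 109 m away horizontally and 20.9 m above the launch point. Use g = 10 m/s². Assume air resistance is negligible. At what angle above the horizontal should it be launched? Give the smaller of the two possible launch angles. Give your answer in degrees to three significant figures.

36.8°

Trajectory: y = x tanθ − g x² (1 + tan²θ)/(2v₀²). With x = 109, y = 20.9, v₀ = 39.1, g = 10.0:
38.86 tan²θ − 109 tanθ + (59.76) = 0.
tanθ = [109 ± √(109² − 4 × 38.86 × (59.76))] / (2 × 38.86) = (109 ± 50.92) / 77.71, giving tanθ = 0.7473 or 2.058.
θ = 36.77° or 64.08°; the smaller is 36.77°.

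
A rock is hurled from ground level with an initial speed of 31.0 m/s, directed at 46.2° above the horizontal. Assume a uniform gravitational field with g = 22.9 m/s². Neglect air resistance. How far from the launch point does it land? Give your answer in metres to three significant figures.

Horizontal component vₓ = 31.00 cos 46.2° = 21.46 m/s; vertical v_y0 = 31.00 sin 46.2° = 22.37 m/s.
Flight time T = 2 v_y0 / g = 1.954 s.
Range: R = vₓ T = 21.46 × 1.954 = 41.93 m.

41.9 m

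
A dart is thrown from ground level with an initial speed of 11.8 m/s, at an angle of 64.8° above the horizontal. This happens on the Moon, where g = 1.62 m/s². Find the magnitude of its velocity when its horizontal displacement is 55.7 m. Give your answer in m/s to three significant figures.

vₓ = 11.80 cos 64.8° = 5.024 m/s; v_y0 = 11.80 sin 64.8° = 10.68 m/s.
At x = 55.7 m, t = x/vₓ = 55.7/5.024 = 11.09 s.
Vertical velocity there: v_y = v_y0 − g t = 10.68 − 1.62 × 11.09 = −7.283 m/s.
Speed: √(vₓ² + v_y²) = √(5.024² + 7.283²) = 8.848 m/s.

8.85 m/s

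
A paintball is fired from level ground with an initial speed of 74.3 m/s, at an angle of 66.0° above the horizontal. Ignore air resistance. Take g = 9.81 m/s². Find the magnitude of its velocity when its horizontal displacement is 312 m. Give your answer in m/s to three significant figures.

45.0 m/s

Horizontal component vₓ = 74.30 cos 66.0° = 30.22 m/s; vertical v_y0 = 74.30 sin 66.0° = 67.88 m/s.
Time to reach x = 312 m: t = x/vₓ = 312/30.22 = 10.32 s.
Vertical velocity there: v_y = v_y0 − g t = 67.88 − 9.81 × 10.32 = −33.40 m/s.
Speed: √(vₓ² + v_y²) = √(30.22² + 33.40²) = 45.04 m/s.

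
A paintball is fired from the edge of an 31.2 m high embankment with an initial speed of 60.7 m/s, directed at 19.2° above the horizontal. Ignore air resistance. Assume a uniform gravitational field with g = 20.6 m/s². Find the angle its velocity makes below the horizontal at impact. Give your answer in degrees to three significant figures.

Components: vₓ = 60.70 cos 19.2° = 57.32 m/s, v_y0 = 60.70 sin 19.2° = 19.96 m/s.
The projectile lands when y = 31.2 + (19.96) t − ½·20.6·t² = 0. Positive root: t = (19.96 + √(19.96² + 2·20.6·31.2)) / 20.6 = (19.96 + 41.04) / 20.6 = 2.961 s.
At impact: v_y = v_y0 − g t = −41.04 m/s; vₓ = 57.32 m/s.
Angle below horizontal: arctan(|v_y|/vₓ) = arctan(41.04/57.32) = 35.60°.

35.6°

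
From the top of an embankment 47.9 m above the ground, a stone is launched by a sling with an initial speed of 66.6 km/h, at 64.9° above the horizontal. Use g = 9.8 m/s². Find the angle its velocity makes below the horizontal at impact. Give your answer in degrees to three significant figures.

77.3°

Convert: 66.6 km/h = 66.6/3.6 = 18.50 m/s.
Horizontal component vₓ = 18.50 cos 64.9° = 7.848 m/s; vertical v_y0 = 18.50 sin 64.9° = 16.75 m/s.
Vertical motion (up positive, ground at y = 0): 4.900 t² − (16.75) t − 47.9 = 0, so t = (16.75 + √(16.75² + 2·9.80·47.9)) / 9.80 = (16.75 + 34.92) / 9.80 = 5.273 s.
At impact: v_y = v_y0 − g t = −34.92 m/s; vₓ = 7.848 m/s.
Angle below horizontal: arctan(|v_y|/vₓ) = arctan(34.92/7.848) = 77.33°.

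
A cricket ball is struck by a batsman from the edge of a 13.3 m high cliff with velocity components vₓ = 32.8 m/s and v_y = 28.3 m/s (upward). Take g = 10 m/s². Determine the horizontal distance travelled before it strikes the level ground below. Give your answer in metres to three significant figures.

With up positive and y = 0 at the ground: y(t) = 13.3 + (28.30) t − 5.000 t². Setting y = 0 and taking the positive root: t = [28.30 + √(28.30² + 2·10.0·13.3)] / 10.0 = (28.30 + 32.66) / 10.0 = 6.096 s.
Horizontal distance: R = vₓ t = 32.80 × 6.096 = 200.0 m.

200 m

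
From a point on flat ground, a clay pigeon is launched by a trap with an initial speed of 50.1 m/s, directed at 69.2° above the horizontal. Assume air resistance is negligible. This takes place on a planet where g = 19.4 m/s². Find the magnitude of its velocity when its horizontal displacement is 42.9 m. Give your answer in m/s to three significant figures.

Horizontal component vₓ = 50.10 cos 69.2° = 17.79 m/s; vertical v_y0 = 50.10 sin 69.2° = 46.83 m/s.
Time to reach x = 42.9 m: t = x/vₓ = 42.9/17.79 = 2.411 s.
Vertical velocity there: v_y = v_y0 − g t = 46.83 − 19.4 × 2.411 = 0.05456 m/s.
Speed: √(vₓ² + v_y²) = √(17.79² + 0.05456²) = 17.79 m/s.

17.8 m/s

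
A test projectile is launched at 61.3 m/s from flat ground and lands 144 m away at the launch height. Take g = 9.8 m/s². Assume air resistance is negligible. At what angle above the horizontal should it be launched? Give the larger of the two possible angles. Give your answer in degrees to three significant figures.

From R = (v₀²/g) sin 2θ: sin 2θ = 9.80 × 144 / 3757.7 = 0.3755.
2θ = 22.06° or 180° − 22.06° = 157.9°, so θ = 11.03° or 78.97°.
The larger angle is 78.97°.

79.0°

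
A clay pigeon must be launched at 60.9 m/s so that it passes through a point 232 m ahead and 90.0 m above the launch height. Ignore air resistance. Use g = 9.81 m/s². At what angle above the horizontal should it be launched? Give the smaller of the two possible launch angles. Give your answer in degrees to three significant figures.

Trajectory: y = x tanθ − g x² (1 + tan²θ)/(2v₀²). With x = 232, y = 90.0, v₀ = 60.9, g = 9.81:
71.18 tan²θ − 232 tanθ + (161.2) = 0.
tanθ = [232 ± √(232² − 4 × 71.18 × (161.2))] / (2 × 71.18) = (232 ± 89.05) / 142.4, giving tanθ = 1.004 or 2.255.
θ = 45.12° or 66.09°; the smaller is 45.12°.

45.1°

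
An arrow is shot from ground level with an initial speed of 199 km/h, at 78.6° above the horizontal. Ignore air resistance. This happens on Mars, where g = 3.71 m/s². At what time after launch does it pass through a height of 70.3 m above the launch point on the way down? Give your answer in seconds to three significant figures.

Convert: 199 km/h = 199/3.6 = 55.28 m/s.
vₓ = 55.28 cos 78.6° = 10.93 m/s; v_y0 = 55.28 sin 78.6° = 54.19 m/s.
Set y = v_y0 t − ½ g t² = 70.3: 1.855 t² − 54.19 t + 70.3 = 0.
Quadratic formula: t = (54.19 ± √2414.6) / 3.71 = (54.19 ± 49.14) / 3.71 → t = 1.361 s or 27.85 s.
The descending-branch root is 27.85 s.

27.9 s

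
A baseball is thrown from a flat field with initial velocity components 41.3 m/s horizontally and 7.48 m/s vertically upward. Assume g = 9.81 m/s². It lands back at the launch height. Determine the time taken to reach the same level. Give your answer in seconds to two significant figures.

1.5 s

Time of flight on level ground: T = 2 v_y0 / g = 2 × 7.480 / 9.81 = 1.525 s.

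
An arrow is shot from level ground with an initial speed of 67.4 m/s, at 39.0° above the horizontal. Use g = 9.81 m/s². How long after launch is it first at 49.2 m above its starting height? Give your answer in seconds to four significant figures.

1.380 s

Horizontal component vₓ = 67.40 cos 39.0° = 52.38 m/s; vertical v_y0 = 67.40 sin 39.0° = 42.42 m/s.
Set y = v_y0 t − ½ g t² = 49.2: 4.905 t² − 42.42 t + 49.2 = 0.
t = [42.42 ± √(42.42² − 2·9.81·49.2)] / 9.81 = (42.42 ± 28.88) / 9.81, so t = 1.380 s or t = 7.267 s.
The first (ascending) time is 1.380 s.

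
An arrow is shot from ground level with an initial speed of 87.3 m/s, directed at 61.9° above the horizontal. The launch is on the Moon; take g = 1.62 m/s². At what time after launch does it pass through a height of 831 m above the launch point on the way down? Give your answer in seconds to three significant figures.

82.7 s

vₓ = 87.30 cos 61.9° = 41.12 m/s; v_y0 = 87.30 sin 61.9° = 77.01 m/s.
Height y(t) = 77.01 t − 0.8100 t² = 831 gives 0.8100 t² − 77.01 t + 831 = 0.
t = [77.01 ± √(77.01² − 2·1.62·831)] / 1.62 = (77.01 ± 56.90) / 1.62, so t = 12.41 s or t = 82.66 s.
The descending-branch root is 82.66 s.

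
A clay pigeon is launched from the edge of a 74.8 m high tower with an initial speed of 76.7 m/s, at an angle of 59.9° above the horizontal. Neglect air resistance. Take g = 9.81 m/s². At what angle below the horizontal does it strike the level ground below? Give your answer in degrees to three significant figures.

Components: vₓ = 76.70 cos 59.9° = 38.47 m/s, v_y0 = 76.70 sin 59.9° = 66.36 m/s.
With up positive and y = 0 at the ground: y(t) = 74.8 + (66.36) t − 4.905 t². Setting y = 0 and taking the positive root: t = [66.36 + √(66.36² + 2·9.81·74.8)] / 9.81 = (66.36 + 76.62) / 9.81 = 14.57 s.
At impact: v_y = v_y0 − g t = −76.62 m/s; vₓ = 38.47 m/s.
Angle below horizontal: arctan(|v_y|/vₓ) = arctan(76.62/38.47) = 63.34°.

63.3°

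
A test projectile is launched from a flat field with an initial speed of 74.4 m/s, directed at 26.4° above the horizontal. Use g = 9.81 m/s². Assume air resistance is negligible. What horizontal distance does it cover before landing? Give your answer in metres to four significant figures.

449.4 m

Horizontal component vₓ = 74.40 cos 26.4° = 66.64 m/s; vertical v_y0 = 74.40 sin 26.4° = 33.08 m/s.
Flight time T = 2 v_y0 / g = 6.744 s.
Horizontal distance R = vₓ T = 66.64 × 6.744 = 449.4 m.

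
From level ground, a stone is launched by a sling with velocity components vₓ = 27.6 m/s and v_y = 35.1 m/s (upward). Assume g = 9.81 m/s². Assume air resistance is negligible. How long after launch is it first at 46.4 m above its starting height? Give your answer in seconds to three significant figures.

1.75 s

Require v_y0 t − ½ g t² = 46.4, i.e. 4.905 t² − 35.10 t + 46.4 = 0.
t = [35.10 ± √(35.10² − 2·9.81·46.4)] / 9.81 = (35.10 ± 17.93) / 9.81, so t = 1.750 s or t = 5.406 s.
The first (ascending) time is 1.750 s.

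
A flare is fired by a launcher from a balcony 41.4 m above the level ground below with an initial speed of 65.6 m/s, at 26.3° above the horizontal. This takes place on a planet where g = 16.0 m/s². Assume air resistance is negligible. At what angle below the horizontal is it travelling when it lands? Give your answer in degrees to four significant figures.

38.38°

Components: vₓ = 65.60 cos 26.3° = 58.81 m/s, v_y0 = 65.60 sin 26.3° = 29.07 m/s.
The projectile lands when y = 41.4 + (29.07) t − ½·16.0·t² = 0. Positive root: t = (29.07 + √(29.07² + 2·16.0·41.4)) / 16.0 = (29.07 + 46.58) / 16.0 = 4.728 s.
At impact: v_y = v_y0 − g t = −46.58 m/s; vₓ = 58.81 m/s.
Angle below horizontal: arctan(|v_y|/vₓ) = arctan(46.58/58.81) = 38.38°.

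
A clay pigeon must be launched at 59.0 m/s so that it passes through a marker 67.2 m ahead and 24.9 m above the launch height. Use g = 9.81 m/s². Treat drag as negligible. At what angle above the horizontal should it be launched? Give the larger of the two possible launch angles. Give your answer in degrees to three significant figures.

Trajectory: y = x tanθ − g x² (1 + tan²θ)/(2v₀²). With x = 67.2, y = 24.9, v₀ = 59.0, g = 9.81:
6.363 tan²θ − 67.2 tanθ + (31.26) = 0.
tanθ = [67.2 ± √(67.2² − 4 × 6.363 × (31.26))] / (2 × 6.363) = (67.2 ± 60.99) / 12.73, giving tanθ = 0.4878 or 10.07.
θ = 26.00° or 84.33°; the larger is 84.33°.

84.3°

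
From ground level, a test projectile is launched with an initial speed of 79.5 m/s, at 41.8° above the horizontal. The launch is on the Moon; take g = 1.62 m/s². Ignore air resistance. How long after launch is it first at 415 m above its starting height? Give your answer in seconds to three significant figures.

9.10 s

Components: vₓ = 79.50 cos 41.8° = 59.27 m/s, v_y0 = 79.50 sin 41.8° = 52.99 m/s.
Require v_y0 t − ½ g t² = 415, i.e. 0.8100 t² − 52.99 t + 415 = 0.
Quadratic formula: t = (52.99 ± √1463.3) / 1.62 = (52.99 ± 38.25) / 1.62 → t = 9.097 s or 56.32 s.
The first (ascending) time is 9.097 s.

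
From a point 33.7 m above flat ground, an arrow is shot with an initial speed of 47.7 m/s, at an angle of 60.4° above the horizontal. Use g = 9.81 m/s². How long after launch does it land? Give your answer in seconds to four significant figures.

9.202 s

vₓ = 47.70 cos 60.4° = 23.56 m/s; v_y0 = 47.70 sin 60.4° = 41.47 m/s.
The projectile lands when y = 33.7 + (41.47) t − ½·9.81·t² = 0. Positive root: t = (41.47 + √(41.47² + 2·9.81·33.7)) / 9.81 = (41.47 + 48.80) / 9.81 = 9.202 s.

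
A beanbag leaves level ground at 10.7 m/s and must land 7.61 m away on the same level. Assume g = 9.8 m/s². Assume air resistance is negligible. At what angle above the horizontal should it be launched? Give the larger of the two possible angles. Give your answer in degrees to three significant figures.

69.7°

From R = (v₀²/g) sin 2θ: sin 2θ = 9.80 × 7.61 / 114.49 = 0.6514.
2θ = 40.65° or 180° − 40.65° = 139.4°, so θ = 20.32° or 69.68°.
The larger angle is 69.68°.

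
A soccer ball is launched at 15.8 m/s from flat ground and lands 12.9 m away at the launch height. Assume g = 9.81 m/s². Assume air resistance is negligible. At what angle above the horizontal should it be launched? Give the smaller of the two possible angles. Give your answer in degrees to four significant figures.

15.23°

Level-ground range R = v₀² sin(2θ)/g ⇒ sin(2θ) = gR/v₀² = 9.81 × 12.9 / 15.8² = 0.5069.
2θ = 30.46° or 180° − 30.46° = 149.5°, so θ = 15.23° or 74.77°.
The smaller angle is 15.23°.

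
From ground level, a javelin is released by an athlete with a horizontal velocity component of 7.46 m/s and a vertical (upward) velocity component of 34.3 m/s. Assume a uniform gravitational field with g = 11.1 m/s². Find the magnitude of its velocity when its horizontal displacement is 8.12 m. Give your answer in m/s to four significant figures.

At x = 8.12 m, t = x/vₓ = 8.12/7.460 = 1.088 s.
Vertical velocity there: v_y = v_y0 − g t = 34.30 − 11.1 × 1.088 = 22.22 m/s.
Speed: √(vₓ² + v_y²) = √(7.460² + 22.22²) = 23.44 m/s.

23.44 m/s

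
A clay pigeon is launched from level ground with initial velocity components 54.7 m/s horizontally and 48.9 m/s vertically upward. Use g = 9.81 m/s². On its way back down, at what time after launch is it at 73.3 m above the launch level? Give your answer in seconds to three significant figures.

Set y = v_y0 t − ½ g t² = 73.3: 4.905 t² − 48.90 t + 73.3 = 0.
Quadratic formula: t = (48.90 ± √953.06) / 9.81 = (48.90 ± 30.87) / 9.81 → t = 1.838 s or 8.132 s.
The descending-branch root is 8.132 s.

8.13 s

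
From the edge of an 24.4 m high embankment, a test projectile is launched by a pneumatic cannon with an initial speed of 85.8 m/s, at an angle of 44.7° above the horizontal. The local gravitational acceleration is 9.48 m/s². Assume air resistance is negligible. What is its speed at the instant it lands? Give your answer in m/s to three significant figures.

88.5 m/s

Components: vₓ = 85.80 cos 44.7° = 60.99 m/s, v_y0 = 85.80 sin 44.7° = 60.35 m/s.
The projectile lands when y = 24.4 + (60.35) t − ½·9.48·t² = 0. Positive root: t = (60.35 + √(60.35² + 2·9.48·24.4)) / 9.48 = (60.35 + 64.07) / 9.48 = 13.12 s.
Vertical velocity at impact: v_y = v_y0 − g t = 60.35 − 9.48 × 13.12 = −64.07 m/s.
Speed: |v| = √(vₓ² + v_y²) = √(60.99² + 64.07²) = 88.45 m/s.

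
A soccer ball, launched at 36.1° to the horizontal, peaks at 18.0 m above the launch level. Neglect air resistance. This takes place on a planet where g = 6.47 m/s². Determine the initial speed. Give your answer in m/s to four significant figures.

25.90 m/s

At the peak v_y = 0, so v_y0 = √(2gH) = √(2 × 6.47 × 18.0) = 15.26 m/s.
v_y0 = v₀ sin θ ⇒ v₀ = 15.26 / sin 36.1° = 25.90 m/s.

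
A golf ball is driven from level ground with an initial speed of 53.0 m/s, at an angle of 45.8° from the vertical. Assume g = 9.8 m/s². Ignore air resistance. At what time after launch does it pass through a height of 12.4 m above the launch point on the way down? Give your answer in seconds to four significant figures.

Horizontal component vₓ = 53.00 sin 45.8° = 38.00 m/s; vertical v_y0 = 53.00 cos 45.8° = 36.95 m/s.
Height y(t) = 36.95 t − 4.900 t² = 12.4 gives 4.900 t² − 36.95 t + 12.4 = 0.
Quadratic formula: t = (36.95 ± √1122.2) / 9.80 = (36.95 ± 33.50) / 9.80 → t = 0.3520 s or 7.189 s.
The descending-branch root is 7.189 s.

7.189 s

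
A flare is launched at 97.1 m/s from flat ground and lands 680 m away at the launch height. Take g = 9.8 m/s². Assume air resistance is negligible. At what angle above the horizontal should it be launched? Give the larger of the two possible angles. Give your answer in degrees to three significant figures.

Level-ground range R = v₀² sin(2θ)/g ⇒ sin(2θ) = gR/v₀² = 9.80 × 680 / 97.1² = 0.7068.
2θ = 44.98° or 180° − 44.98° = 135.0°, so θ = 22.49° or 67.51°.
The larger angle is 67.51°.

67.5°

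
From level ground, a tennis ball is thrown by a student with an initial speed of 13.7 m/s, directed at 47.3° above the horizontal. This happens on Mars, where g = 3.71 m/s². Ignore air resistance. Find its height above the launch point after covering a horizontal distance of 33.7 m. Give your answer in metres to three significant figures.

12.1 m

Horizontal component vₓ = 13.70 cos 47.3° = 9.291 m/s; vertical v_y0 = 13.70 sin 47.3° = 10.07 m/s.
Time to reach x = 33.7 m: t = x/vₓ = 33.7/9.291 = 3.627 s.
Height: y = v_y0 t − ½ g t² = 10.07 × 3.627 − 1.855 × 3.627² = 36.52 − 24.41 = 12.11 m.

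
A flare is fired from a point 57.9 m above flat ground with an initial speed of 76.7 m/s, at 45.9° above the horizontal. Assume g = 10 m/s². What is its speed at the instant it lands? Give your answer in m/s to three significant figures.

vₓ = 76.70 cos 45.9° = 53.38 m/s; v_y0 = 76.70 sin 45.9° = 55.08 m/s.
With up positive and y = 0 at the ground: y(t) = 57.9 + (55.08) t − 5.000 t². Setting y = 0 and taking the positive root: t = [55.08 + √(55.08² + 2·10.0·57.9)] / 10.0 = (55.08 + 64.74) / 10.0 = 11.98 s.
Vertical velocity at impact: v_y = v_y0 − g t = 55.08 − 10.0 × 11.98 = −64.74 m/s.
Speed: |v| = √(vₓ² + v_y²) = √(53.38² + 64.74²) = 83.91 m/s.

83.9 m/s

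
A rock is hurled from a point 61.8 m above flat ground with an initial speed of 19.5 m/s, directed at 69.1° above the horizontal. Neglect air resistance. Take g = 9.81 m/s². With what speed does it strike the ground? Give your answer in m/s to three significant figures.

39.9 m/s

Horizontal component vₓ = 19.50 cos 69.1° = 6.956 m/s; vertical v_y0 = 19.50 sin 69.1° = 18.22 m/s.
Vertical motion (up positive, ground at y = 0): 4.905 t² − (18.22) t − 61.8 = 0, so t = (18.22 + √(18.22² + 2·9.81·61.8)) / 9.81 = (18.22 + 39.30) / 9.81 = 5.863 s.
Vertical velocity at impact: v_y = v_y0 − g t = 18.22 − 9.81 × 5.863 = −39.30 m/s.
Speed: |v| = √(vₓ² + v_y²) = √(6.956² + 39.30²) = 39.91 m/s.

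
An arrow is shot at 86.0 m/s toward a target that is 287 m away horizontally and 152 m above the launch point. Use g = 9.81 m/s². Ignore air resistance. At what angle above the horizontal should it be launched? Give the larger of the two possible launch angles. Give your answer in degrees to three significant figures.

77.2°

Trajectory: y = x tanθ − g x² (1 + tan²θ)/(2v₀²). With x = 287, y = 152, v₀ = 86.0, g = 9.81:
54.63 tan²θ − 287 tanθ + (206.6) = 0.
tanθ = [287 ± √(287² − 4 × 54.63 × (206.6))] / (2 × 54.63) = (287 ± 192.9) / 109.3, giving tanθ = 0.8611 or 4.393.
θ = 40.73° or 77.18°; the larger is 77.18°.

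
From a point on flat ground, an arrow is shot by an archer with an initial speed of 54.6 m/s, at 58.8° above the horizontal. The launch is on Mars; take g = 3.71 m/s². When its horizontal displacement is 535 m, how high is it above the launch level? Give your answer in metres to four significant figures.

Resolve: vₓ = 54.60 cos 58.8° = 28.28 m/s and v_y0 = 54.60 sin 58.8° = 46.70 m/s.
x = vₓ t ⇒ t = 535/28.28 = 18.92 s.
Height: y = v_y0 t − ½ g t² = 46.70 × 18.92 − 1.855 × 18.92² = 883.4 − 663.7 = 219.7 m.

219.7 m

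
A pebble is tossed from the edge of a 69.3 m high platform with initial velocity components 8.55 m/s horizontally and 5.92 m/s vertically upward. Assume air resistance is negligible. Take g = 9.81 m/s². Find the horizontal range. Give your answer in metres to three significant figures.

The projectile lands when y = 69.3 + (5.920) t − ½·9.81·t² = 0. Positive root: t = (5.920 + √(5.920² + 2·9.81·69.3)) / 9.81 = (5.920 + 37.35) / 9.81 = 4.410 s.
Horizontal distance: R = vₓ t = 8.550 × 4.410 = 37.71 m.

37.7 m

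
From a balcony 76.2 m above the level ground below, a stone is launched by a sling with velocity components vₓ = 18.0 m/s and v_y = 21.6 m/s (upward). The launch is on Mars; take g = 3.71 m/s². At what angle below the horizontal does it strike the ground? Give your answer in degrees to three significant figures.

60.7°

The projectile lands when y = 76.2 + (21.60) t − ½·3.71·t² = 0. Positive root: t = (21.60 + √(21.60² + 2·3.71·76.2)) / 3.71 = (21.60 + 32.12) / 3.71 = 14.48 s.
At impact: v_y = v_y0 − g t = −32.12 m/s; vₓ = 18.00 m/s.
Angle below horizontal: arctan(|v_y|/vₓ) = arctan(32.12/18.00) = 60.74°.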